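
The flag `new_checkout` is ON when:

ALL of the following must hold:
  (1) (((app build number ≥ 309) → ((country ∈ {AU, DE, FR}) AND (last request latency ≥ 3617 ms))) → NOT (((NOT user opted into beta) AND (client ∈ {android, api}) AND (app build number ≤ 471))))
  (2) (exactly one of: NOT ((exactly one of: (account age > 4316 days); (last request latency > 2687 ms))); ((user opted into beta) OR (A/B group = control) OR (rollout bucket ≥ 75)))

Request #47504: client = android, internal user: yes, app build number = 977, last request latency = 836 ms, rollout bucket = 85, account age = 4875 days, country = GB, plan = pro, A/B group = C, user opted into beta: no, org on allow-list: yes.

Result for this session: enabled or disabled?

Atomic conditions:
  app build number ≥ 309: 977 ≥ 309 is true
  country ∈ {AU, DE, FR}: GB is not in the set → false
  last request latency ≥ 3617 ms: 836 ≥ 3617 is false
  NOT user opted into beta: no → true
  client ∈ {android, api}: android is in the set → true
  app build number ≤ 471: 977 ≤ 471 is false
  account age > 4316 days: 4875 > 4316 is true
  last request latency > 2687 ms: 836 > 2687 is false
  user opted into beta: no → false
  A/B group = control: C == control is false
  rollout bucket ≥ 75: 85 ≥ 75 is true
Combine:
[1.1.2] false AND false = false
[1.1] true → false = false
[1.2.1] true AND true AND false = false
[1.2] NOT false = true
[1] false → true (antecedent false ⇒ implication holds) = true
[2.1.1] exactly-one(true, false) = true
[2.1] NOT true = false
[2.2] false OR false OR true = true
[2] exactly-one(false, true) = true
[root] true AND true = true
Overall: true → enabled

Enabled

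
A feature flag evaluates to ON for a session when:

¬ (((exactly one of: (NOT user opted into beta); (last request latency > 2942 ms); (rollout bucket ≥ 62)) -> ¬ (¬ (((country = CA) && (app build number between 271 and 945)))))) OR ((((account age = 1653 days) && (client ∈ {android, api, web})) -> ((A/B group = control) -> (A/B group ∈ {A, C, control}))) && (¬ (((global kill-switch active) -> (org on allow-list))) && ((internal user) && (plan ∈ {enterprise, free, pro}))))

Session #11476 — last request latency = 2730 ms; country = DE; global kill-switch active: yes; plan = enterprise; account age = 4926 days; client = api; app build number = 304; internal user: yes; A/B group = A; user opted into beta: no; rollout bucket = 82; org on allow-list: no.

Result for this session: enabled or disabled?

Enabled

Atomic conditions:
  NOT user opted into beta: no → true
  last request latency > 2942 ms: 2730 > 2942 is false
  rollout bucket ≥ 62: 82 ≥ 62 is true
  country = CA: DE == CA is false
  app build number between 271 and 945: 304 in [271, 945] is true
  account age = 1653 days: 4926 == 1653 is false
  client ∈ {android, api, web}: api is in the set → true
  A/B group = control: A == control is false
  A/B group ∈ {A, C, control}: A is in the set → true
  global kill-switch active: yes → true
  org on allow-list: no → false
  internal user: yes → true
  plan ∈ {enterprise, free, pro}: enterprise is in the set → true
Combine:
[1.1.1] exactly-one(true, false, true) = false
[1.1.2.1.1] false AND true = false
[1.1.2.1] NOT false = true
[1.1.2] NOT true = false
[1.1] false → false (antecedent false ⇒ implication holds) = true
[1] NOT true = false
[2.1.1] false AND true = false
[2.1.2] false → true (antecedent false ⇒ implication holds) = true
[2.1] false → true (antecedent false ⇒ implication holds) = true
[2.2.1.1] true → false = false
[2.2.1] NOT false = true
[2.2.2] true AND true = true
[2.2] true AND true = true
[2] true AND true = true
[root] false OR true = true
Overall: true → enabled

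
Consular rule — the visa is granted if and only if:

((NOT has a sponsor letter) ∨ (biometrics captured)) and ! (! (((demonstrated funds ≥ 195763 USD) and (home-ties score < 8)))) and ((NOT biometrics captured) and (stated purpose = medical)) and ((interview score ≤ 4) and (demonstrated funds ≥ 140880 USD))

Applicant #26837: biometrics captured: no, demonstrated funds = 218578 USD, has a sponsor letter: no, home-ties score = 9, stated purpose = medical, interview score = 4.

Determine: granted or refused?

Refused

Atomic conditions:
  NOT has a sponsor letter: no → true
  biometrics captured: no → false
  demonstrated funds ≥ 195763 USD: 218578 ≥ 195763 is true
  home-ties score < 8: 9 < 8 is false
  NOT biometrics captured: no → true
  stated purpose = medical: medical == medical is true
  interview score ≤ 4: 4 ≤ 4 is true
  demonstrated funds ≥ 140880 USD: 218578 ≥ 140880 is true
Combine:
[1] true OR false = true
[2.1.1] true AND false = false
[2.1] NOT false = true
[2] NOT true = false
[3] true AND true = true
[4] true AND true = true
[root] true AND false AND true AND true = false
Overall: false → refused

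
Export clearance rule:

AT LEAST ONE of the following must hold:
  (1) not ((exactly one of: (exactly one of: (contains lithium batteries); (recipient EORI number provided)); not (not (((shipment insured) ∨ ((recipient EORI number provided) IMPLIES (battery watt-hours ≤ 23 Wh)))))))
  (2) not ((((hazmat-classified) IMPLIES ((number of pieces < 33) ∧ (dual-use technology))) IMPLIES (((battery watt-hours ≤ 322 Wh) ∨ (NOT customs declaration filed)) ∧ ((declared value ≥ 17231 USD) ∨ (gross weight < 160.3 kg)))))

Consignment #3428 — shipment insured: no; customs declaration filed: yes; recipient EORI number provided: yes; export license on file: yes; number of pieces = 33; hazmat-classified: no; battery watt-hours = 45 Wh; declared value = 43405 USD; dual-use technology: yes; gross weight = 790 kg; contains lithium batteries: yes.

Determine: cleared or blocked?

Cleared

Atomic conditions:
  contains lithium batteries: yes → true
  recipient EORI number provided: yes → true
  shipment insured: no → false
  battery watt-hours ≤ 23 Wh: 45 ≤ 23 is false
  hazmat-classified: no → false
  number of pieces < 33: 33 < 33 is false
  dual-use technology: yes → true
  battery watt-hours ≤ 322 Wh: 45 ≤ 322 is true
  NOT customs declaration filed: yes → false
  declared value ≥ 17231 USD: 43405 ≥ 17231 is true
  gross weight < 160.3 kg: 790 < 160.3 is false
Combine:
[1.1.1] exactly-one(true, true) = false
[1.1.2.1.1.2] true → false = false
[1.1.2.1.1] false OR false = false
[1.1.2.1] NOT false = true
[1.1.2] NOT true = false
[1.1] exactly-one(false, false) = false
[1] NOT false = true
[2.1.1.2] false AND true = false
[2.1.1] false → false (antecedent false ⇒ implication holds) = true
[2.1.2.1] true OR false = true
[2.1.2.2] true OR false = true
[2.1.2] true AND true = true
[2.1] true → true = true
[2] NOT true = false
[root] true OR false = true
Overall: true → cleared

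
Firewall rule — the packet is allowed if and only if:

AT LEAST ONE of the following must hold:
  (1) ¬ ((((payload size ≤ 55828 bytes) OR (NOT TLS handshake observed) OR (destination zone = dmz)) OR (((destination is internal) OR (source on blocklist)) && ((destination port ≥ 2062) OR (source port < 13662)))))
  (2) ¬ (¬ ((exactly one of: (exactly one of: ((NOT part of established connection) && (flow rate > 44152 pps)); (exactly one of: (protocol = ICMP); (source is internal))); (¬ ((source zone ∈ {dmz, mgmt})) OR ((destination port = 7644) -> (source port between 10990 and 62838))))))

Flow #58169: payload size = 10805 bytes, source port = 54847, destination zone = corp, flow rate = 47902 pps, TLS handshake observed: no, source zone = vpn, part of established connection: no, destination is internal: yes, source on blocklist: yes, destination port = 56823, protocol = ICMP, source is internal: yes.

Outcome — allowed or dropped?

Atomic conditions:
  payload size ≤ 55828 bytes: 10805 ≤ 55828 is true
  NOT TLS handshake observed: no → true
  destination zone = dmz: corp == dmz is false
  destination is internal: yes → true
  source on blocklist: yes → true
  destination port ≥ 2062: 56823 ≥ 2062 is true
  source port < 13662: 54847 < 13662 is false
  NOT part of established connection: no → true
  flow rate > 44152 pps: 47902 > 44152 is true
  protocol = ICMP: ICMP == ICMP is true
  source is internal: yes → true
  source zone ∈ {dmz, mgmt}: vpn is not in the set → false
  destination port = 7644: 56823 == 7644 is false
  source port between 10990 and 62838: 54847 in [10990, 62838] is true
Combine:
[1.1.1] true OR true OR false = true
[1.1.2.1] true OR true = true
[1.1.2.2] true OR false = true
[1.1.2] true AND true = true
[1.1] true OR true = true
[1] NOT true = false
[2.1.1.1.1] true AND true = true
[2.1.1.1.2] exactly-one(true, true) = false
[2.1.1.1] exactly-one(true, false) = true
[2.1.1.2.1] NOT false = true
[2.1.1.2.2] false → true (antecedent false ⇒ implication holds) = true
[2.1.1.2] true OR true = true
[2.1.1] exactly-one(true, true) = false
[2.1] NOT false = true
[2] NOT true = false
[root] false OR false = false
Overall: false → dropped

Dropped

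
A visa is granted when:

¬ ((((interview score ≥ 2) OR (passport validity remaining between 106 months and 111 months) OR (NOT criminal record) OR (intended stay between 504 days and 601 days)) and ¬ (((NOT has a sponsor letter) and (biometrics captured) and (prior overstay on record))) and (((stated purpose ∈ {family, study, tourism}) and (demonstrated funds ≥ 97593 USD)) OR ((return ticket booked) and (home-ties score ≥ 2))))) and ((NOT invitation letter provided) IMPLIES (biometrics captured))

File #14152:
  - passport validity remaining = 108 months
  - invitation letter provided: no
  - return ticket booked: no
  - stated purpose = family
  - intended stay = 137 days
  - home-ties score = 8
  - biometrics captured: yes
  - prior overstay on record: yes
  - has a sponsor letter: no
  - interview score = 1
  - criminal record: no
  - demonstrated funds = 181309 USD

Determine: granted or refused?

Granted

Atomic conditions:
  interview score ≥ 2: 1 ≥ 2 is false
  passport validity remaining between 106 months and 111 months: 108 in [106, 111] is true
  NOT criminal record: no → true
  intended stay between 504 days and 601 days: 137 in [504, 601] is false
  NOT has a sponsor letter: no → true
  biometrics captured: yes → true
  prior overstay on record: yes → true
  stated purpose ∈ {family, study, tourism}: family is in the set → true
  demonstrated funds ≥ 97593 USD: 181309 ≥ 97593 is true
  return ticket booked: no → false
  home-ties score ≥ 2: 8 ≥ 2 is true
  NOT invitation letter provided: no → true
Combine:
[1.1.1] false OR true OR true OR false = true
[1.1.2.1] true AND true AND true = true
[1.1.2] NOT true = false
[1.1.3.1] true AND true = true
[1.1.3.2] false AND true = false
[1.1.3] true OR false = true
[1.1] true AND false AND true = false
[1] NOT false = true
[2] true → true = true
[root] true AND true = true
Overall: true → granted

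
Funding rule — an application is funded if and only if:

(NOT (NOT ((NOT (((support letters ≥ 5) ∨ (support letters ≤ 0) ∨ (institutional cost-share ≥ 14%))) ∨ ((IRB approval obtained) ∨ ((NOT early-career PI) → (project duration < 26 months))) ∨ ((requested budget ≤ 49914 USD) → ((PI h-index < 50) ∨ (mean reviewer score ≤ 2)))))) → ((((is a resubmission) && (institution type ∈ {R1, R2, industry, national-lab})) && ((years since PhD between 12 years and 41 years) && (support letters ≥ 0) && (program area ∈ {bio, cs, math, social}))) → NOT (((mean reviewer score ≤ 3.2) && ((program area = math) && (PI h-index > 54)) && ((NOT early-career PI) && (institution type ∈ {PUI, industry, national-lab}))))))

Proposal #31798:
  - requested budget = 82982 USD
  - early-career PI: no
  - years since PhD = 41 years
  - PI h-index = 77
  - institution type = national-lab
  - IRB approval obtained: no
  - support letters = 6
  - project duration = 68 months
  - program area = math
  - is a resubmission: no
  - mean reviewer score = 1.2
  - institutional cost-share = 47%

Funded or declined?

Funded

Atomic conditions:
  support letters ≥ 5: 6 ≥ 5 is true
  support letters ≤ 0: 6 ≤ 0 is false
  institutional cost-share ≥ 14%: 47 ≥ 14 is true
  IRB approval obtained: no → false
  NOT early-career PI: no → true
  project duration < 26 months: 68 < 26 is false
  requested budget ≤ 49914 USD: 82982 ≤ 49914 is false
  PI h-index < 50: 77 < 50 is false
  mean reviewer score ≤ 2: 1.2 ≤ 2 is true
  is a resubmission: no → false
  institution type ∈ {R1, R2, industry, national-lab}: national-lab is in the set → true
  years since PhD between 12 years and 41 years: 41 in [12, 41] is true
  support letters ≥ 0: 6 ≥ 0 is true
  program area ∈ {bio, cs, math, social}: math is in the set → true
  mean reviewer score ≤ 3.2: 1.2 ≤ 3.2 is true
  program area = math: math == math is true
  PI h-index > 54: 77 > 54 is true
  institution type ∈ {PUI, industry, national-lab}: national-lab is in the set → true
Combine:
[1.1.1.1.1] true OR false OR true = true
[1.1.1.1] NOT true = false
[1.1.1.2.2] true → false = false
[1.1.1.2] false OR false = false
[1.1.1.3.2] false OR true = true
[1.1.1.3] false → true (antecedent false ⇒ implication holds) = true
[1.1.1] false OR false OR true = true
[1.1] NOT true = false
[1] NOT false = true
[2.1.1] false AND true = false
[2.1.2] true AND true AND true = true
[2.1] false AND true = false
[2.2.1.2] true AND true = true
[2.2.1.3] true AND true = true
[2.2.1] true AND true AND true = true
[2.2] NOT true = false
[2] false → false (antecedent false ⇒ implication holds) = true
[root] true → true = true
Overall: true → funded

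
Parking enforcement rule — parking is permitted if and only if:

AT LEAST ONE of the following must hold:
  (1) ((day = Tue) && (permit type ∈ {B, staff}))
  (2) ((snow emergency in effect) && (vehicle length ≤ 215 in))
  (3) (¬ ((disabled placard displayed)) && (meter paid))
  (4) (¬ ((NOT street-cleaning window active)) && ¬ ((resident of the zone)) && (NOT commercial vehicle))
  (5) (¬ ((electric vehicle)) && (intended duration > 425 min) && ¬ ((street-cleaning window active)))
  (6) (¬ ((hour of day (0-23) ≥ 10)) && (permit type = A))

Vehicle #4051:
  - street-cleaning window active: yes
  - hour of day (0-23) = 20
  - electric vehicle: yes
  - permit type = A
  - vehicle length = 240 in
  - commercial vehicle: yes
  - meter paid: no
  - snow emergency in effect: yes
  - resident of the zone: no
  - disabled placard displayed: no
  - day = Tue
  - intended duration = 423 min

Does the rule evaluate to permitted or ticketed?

Atomic conditions:
  day = Tue: Tue == Tue is true
  permit type ∈ {B, staff}: A is not in the set → false
  snow emergency in effect: yes → true
  vehicle length ≤ 215 in: 240 ≤ 215 is false
  disabled placard displayed: no → false
  meter paid: no → false
  NOT street-cleaning window active: yes → false
  resident of the zone: no → false
  NOT commercial vehicle: yes → false
  electric vehicle: yes → true
  intended duration > 425 min: 423 > 425 is false
  street-cleaning window active: yes → true
  hour of day (0-23) ≥ 10: 20 ≥ 10 is true
  permit type = A: A == A is true
Combine:
[1] true AND false = false
[2] true AND false = false
[3.1] NOT false = true
[3] true AND false = false
[4.1] NOT false = true
[4.2] NOT false = true
[4] true AND true AND false = false
[5.1] NOT true = false
[5.3] NOT true = false
[5] false AND false AND false = false
[6.1] NOT true = false
[6] false AND true = false
[root] false OR false OR false OR false OR false OR false = false
Overall: false → ticketed

Ticketed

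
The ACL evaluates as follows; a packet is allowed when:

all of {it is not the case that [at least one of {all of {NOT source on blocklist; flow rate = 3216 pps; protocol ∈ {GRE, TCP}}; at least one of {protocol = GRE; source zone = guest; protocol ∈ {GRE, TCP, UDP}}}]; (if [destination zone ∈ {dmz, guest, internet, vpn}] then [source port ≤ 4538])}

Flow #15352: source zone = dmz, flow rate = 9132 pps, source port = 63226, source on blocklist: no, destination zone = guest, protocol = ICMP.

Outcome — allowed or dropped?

Dropped

Atomic conditions:
  NOT source on blocklist: no → true
  flow rate = 3216 pps: 9132 == 3216 is false
  protocol ∈ {GRE, TCP}: ICMP is not in the set → false
  protocol = GRE: ICMP == GRE is false
  source zone = guest: dmz == guest is false
  protocol ∈ {GRE, TCP, UDP}: ICMP is not in the set → false
  destination zone ∈ {dmz, guest, internet, vpn}: guest is in the set → true
  source port ≤ 4538: 63226 ≤ 4538 is false
Combine:
[1.1.1] true AND false AND false = false
[1.1.2] false OR false OR false = false
[1.1] false OR false = false
[1] NOT false = true
[2] true → false = false
[root] true AND false = false
Overall: false → dropped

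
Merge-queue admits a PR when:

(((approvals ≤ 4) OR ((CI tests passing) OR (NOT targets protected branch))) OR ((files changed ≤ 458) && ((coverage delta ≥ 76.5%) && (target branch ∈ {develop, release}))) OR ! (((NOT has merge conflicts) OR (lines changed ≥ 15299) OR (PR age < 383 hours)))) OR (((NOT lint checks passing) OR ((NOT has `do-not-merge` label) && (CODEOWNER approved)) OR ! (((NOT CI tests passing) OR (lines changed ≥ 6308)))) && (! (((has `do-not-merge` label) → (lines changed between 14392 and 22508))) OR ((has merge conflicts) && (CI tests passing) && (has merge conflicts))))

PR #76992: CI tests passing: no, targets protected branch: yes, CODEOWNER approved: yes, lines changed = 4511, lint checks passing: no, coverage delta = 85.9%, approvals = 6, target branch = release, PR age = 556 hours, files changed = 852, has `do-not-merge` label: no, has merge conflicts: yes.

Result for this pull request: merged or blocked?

Merged

Atomic conditions:
  approvals ≤ 4: 6 ≤ 4 is false
  CI tests passing: no → false
  NOT targets protected branch: yes → false
  files changed ≤ 458: 852 ≤ 458 is false
  coverage delta ≥ 76.5%: 85.9 ≥ 76.5 is true
  target branch ∈ {develop, release}: release is in the set → true
  NOT has merge conflicts: yes → false
  lines changed ≥ 15299: 4511 ≥ 15299 is false
  PR age < 383 hours: 556 < 383 is false
  NOT lint checks passing: no → true
  NOT has `do-not-merge` label: no → true
  CODEOWNER approved: yes → true
  NOT CI tests passing: no → true
  lines changed ≥ 6308: 4511 ≥ 6308 is false
  has `do-not-merge` label: no → false
  lines changed between 14392 and 22508: 4511 in [14392, 22508] is false
  has merge conflicts: yes → true
Combine:
[1.1.2] false OR false = false
[1.1] false OR false = false
[1.2.2] true AND true = true
[1.2] false AND true = false
[1.3.1] false OR false OR false = false
[1.3] NOT false = true
[1] false OR false OR true = true
[2.1.2] true AND true = true
[2.1.3.1] true OR false = true
[2.1.3] NOT true = false
[2.1] true OR true OR false = true
[2.2.1.1] false → false (antecedent false ⇒ implication holds) = true
[2.2.1] NOT true = false
[2.2.2] true AND false AND true = false
[2.2] false OR false = false
[2] true AND false = false
[root] true OR false = true
Overall: true → merged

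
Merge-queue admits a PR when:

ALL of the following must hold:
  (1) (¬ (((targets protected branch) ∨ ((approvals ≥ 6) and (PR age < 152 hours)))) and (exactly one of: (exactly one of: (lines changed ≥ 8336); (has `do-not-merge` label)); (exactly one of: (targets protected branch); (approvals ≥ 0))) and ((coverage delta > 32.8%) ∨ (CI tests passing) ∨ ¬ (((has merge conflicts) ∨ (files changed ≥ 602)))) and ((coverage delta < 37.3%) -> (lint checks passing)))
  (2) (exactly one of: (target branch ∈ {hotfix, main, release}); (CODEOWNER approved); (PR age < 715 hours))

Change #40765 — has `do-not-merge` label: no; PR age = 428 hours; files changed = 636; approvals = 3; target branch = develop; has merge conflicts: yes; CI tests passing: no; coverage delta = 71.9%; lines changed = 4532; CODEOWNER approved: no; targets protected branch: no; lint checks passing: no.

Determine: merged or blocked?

Atomic conditions:
  targets protected branch: no → false
  approvals ≥ 6: 3 ≥ 6 is false
  PR age < 152 hours: 428 < 152 is false
  lines changed ≥ 8336: 4532 ≥ 8336 is false
  has `do-not-merge` label: no → false
  approvals ≥ 0: 3 ≥ 0 is true
  coverage delta > 32.8%: 71.9 > 32.8 is true
  CI tests passing: no → false
  has merge conflicts: yes → true
  files changed ≥ 602: 636 ≥ 602 is true
  coverage delta < 37.3%: 71.9 < 37.3 is false
  lint checks passing: no → false
  target branch ∈ {hotfix, main, release}: develop is not in the set → false
  CODEOWNER approved: no → false
  PR age < 715 hours: 428 < 715 is true
Combine:
[1.1.1.2] false AND false = false
[1.1.1] false OR false = false
[1.1] NOT false = true
[1.2.1] exactly-one(false, false) = false
[1.2.2] exactly-one(false, true) = true
[1.2] exactly-one(false, true) = true
[1.3.3.1] true OR true = true
[1.3.3] NOT true = false
[1.3] true OR false OR false = true
[1.4] false → false (antecedent false ⇒ implication holds) = true
[1] true AND true AND true AND true = true
[2] exactly-one(false, false, true) = true
[root] true AND true = true
Overall: true → merged

Merged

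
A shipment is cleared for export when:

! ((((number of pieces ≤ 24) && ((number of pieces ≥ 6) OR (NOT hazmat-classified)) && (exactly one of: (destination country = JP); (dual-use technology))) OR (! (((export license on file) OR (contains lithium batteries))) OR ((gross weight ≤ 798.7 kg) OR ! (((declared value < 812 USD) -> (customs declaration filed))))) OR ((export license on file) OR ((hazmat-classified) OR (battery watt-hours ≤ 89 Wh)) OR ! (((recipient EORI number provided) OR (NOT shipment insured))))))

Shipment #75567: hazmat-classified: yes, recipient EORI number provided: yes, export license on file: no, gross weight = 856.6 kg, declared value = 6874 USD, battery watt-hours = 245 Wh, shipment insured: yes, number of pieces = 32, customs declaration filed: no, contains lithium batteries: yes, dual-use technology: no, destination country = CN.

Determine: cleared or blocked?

Blocked

Atomic conditions:
  number of pieces ≤ 24: 32 ≤ 24 is false
  number of pieces ≥ 6: 32 ≥ 6 is true
  NOT hazmat-classified: yes → false
  destination country = JP: CN == JP is false
  dual-use technology: no → false
  export license on file: no → false
  contains lithium batteries: yes → true
  gross weight ≤ 798.7 kg: 856.6 ≤ 798.7 is false
  declared value < 812 USD: 6874 < 812 is false
  customs declaration filed: no → false
  hazmat-classified: yes → true
  battery watt-hours ≤ 89 Wh: 245 ≤ 89 is false
  recipient EORI number provided: yes → true
  NOT shipment insured: yes → false
Combine:
[1.1.2] true OR false = true
[1.1.3] exactly-one(false, false) = false
[1.1] false AND true AND false = false
[1.2.1.1] false OR true = true
[1.2.1] NOT true = false
[1.2.2.2.1] false → false (antecedent false ⇒ implication holds) = true
[1.2.2.2] NOT true = false
[1.2.2] false OR false = false
[1.2] false OR false = false
[1.3.2] true OR false = true
[1.3.3.1] true OR false = true
[1.3.3] NOT true = false
[1.3] false OR true OR false = true
[1] false OR false OR true = true
[root] NOT true = false
Overall: false → blocked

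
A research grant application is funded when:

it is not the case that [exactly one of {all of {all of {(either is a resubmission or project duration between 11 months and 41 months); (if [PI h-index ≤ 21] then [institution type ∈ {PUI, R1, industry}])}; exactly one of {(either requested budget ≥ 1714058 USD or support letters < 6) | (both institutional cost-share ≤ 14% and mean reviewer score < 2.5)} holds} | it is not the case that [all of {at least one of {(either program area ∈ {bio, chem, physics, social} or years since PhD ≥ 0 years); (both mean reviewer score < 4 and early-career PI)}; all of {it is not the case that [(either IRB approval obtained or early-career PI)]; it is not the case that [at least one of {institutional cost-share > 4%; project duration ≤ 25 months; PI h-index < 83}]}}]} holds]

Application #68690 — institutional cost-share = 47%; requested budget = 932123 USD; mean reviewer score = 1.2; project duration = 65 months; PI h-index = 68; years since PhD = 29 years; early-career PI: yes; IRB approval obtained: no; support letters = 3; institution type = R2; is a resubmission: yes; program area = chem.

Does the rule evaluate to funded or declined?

Funded

Atomic conditions:
  is a resubmission: yes → true
  project duration between 11 months and 41 months: 65 in [11, 41] is false
  PI h-index ≤ 21: 68 ≤ 21 is false
  institution type ∈ {PUI, R1, industry}: R2 is not in the set → false
  requested budget ≥ 1714058 USD: 932123 ≥ 1714058 is false
  support letters < 6: 3 < 6 is true
  institutional cost-share ≤ 14%: 47 ≤ 14 is false
  mean reviewer score < 2.5: 1.2 < 2.5 is true
  program area ∈ {bio, chem, physics, social}: chem is in the set → true
  years since PhD ≥ 0 years: 29 ≥ 0 is true
  mean reviewer score < 4: 1.2 < 4 is true
  early-career PI: yes → true
  IRB approval obtained: no → false
  institutional cost-share > 4%: 47 > 4 is true
  project duration ≤ 25 months: 65 ≤ 25 is false
  PI h-index < 83: 68 < 83 is true
Combine:
[1.1.1.1] true OR false = true
[1.1.1.2] false → false (antecedent false ⇒ implication holds) = true
[1.1.1] true AND true = true
[1.1.2.1] false OR true = true
[1.1.2.2] false AND true = false
[1.1.2] exactly-one(true, false) = true
[1.1] true AND true = true
[1.2.1.1.1] true OR true = true
[1.2.1.1.2] true AND true = true
[1.2.1.1] true OR true = true
[1.2.1.2.1.1] false OR true = true
[1.2.1.2.1] NOT true = false
[1.2.1.2.2.1] true OR false OR true = true
[1.2.1.2.2] NOT true = false
[1.2.1.2] false AND false = false
[1.2.1] true AND false = false
[1.2] NOT false = true
[1] exactly-one(true, true) = false
[root] NOT false = true
Overall: true → funded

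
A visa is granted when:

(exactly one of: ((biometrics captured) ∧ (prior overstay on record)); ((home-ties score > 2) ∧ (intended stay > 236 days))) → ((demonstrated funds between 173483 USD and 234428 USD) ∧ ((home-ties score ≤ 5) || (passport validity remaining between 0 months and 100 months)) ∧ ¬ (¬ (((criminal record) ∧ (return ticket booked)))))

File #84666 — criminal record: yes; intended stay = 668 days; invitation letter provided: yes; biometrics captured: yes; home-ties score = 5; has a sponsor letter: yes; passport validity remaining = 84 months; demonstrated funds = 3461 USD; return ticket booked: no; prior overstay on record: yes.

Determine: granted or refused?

Granted

Atomic conditions:
  biometrics captured: yes → true
  prior overstay on record: yes → true
  home-ties score > 2: 5 > 2 is true
  intended stay > 236 days: 668 > 236 is true
  demonstrated funds between 173483 USD and 234428 USD: 3461 in [173483, 234428] is false
  home-ties score ≤ 5: 5 ≤ 5 is true
  passport validity remaining between 0 months and 100 months: 84 in [0, 100] is true
  criminal record: yes → true
  return ticket booked: no → false
Combine:
[1.1] true AND true = true
[1.2] true AND true = true
[1] exactly-one(true, true) = false
[2.2] true OR true = true
[2.3.1.1] true AND false = false
[2.3.1] NOT false = true
[2.3] NOT true = false
[2] false AND true AND false = false
[root] false → false (antecedent false ⇒ implication holds) = true
Overall: true → granted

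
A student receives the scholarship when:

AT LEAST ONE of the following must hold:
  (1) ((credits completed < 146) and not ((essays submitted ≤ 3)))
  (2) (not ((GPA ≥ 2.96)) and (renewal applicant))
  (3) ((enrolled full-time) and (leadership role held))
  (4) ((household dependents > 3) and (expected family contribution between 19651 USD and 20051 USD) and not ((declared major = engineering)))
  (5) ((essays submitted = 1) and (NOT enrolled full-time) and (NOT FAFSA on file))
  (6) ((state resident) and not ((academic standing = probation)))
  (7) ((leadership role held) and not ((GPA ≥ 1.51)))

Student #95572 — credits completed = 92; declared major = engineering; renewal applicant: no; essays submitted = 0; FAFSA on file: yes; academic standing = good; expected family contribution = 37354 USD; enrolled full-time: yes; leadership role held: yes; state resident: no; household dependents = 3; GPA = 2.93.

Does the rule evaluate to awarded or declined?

Atomic conditions:
  credits completed < 146: 92 < 146 is true
  essays submitted ≤ 3: 0 ≤ 3 is true
  GPA ≥ 2.96: 2.93 ≥ 2.96 is false
  renewal applicant: no → false
  enrolled full-time: yes → true
  leadership role held: yes → true
  household dependents > 3: 3 > 3 is false
  expected family contribution between 19651 USD and 20051 USD: 37354 in [19651, 20051] is false
  declared major = engineering: engineering == engineering is true
  essays submitted = 1: 0 == 1 is false
  NOT enrolled full-time: yes → false
  NOT FAFSA on file: yes → false
  state resident: no → false
  academic standing = probation: good == probation is false
  GPA ≥ 1.51: 2.93 ≥ 1.51 is true
Combine:
[1.2] NOT true = false
[1] true AND false = false
[2.1] NOT false = true
[2] true AND false = false
[3] true AND true = true
[4.3] NOT true = false
[4] false AND false AND false = false
[5] false AND false AND false = false
[6.2] NOT false = true
[6] false AND true = false
[7.2] NOT true = false
[7] true AND false = false
[root] false OR false OR true OR false OR false OR false OR false = true
Overall: true → awarded

Awarded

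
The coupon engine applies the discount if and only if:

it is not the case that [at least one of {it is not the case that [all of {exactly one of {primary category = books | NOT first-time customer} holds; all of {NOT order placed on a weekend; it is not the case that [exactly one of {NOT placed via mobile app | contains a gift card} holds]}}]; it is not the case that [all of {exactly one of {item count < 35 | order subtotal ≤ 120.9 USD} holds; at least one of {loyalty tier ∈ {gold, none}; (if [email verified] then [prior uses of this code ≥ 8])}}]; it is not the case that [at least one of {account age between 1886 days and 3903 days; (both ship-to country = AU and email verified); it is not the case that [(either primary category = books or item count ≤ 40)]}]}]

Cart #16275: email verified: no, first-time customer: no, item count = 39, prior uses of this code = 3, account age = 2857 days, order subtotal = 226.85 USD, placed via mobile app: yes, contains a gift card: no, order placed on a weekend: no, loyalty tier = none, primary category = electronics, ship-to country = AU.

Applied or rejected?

Atomic conditions:
  primary category = books: electronics == books is false
  NOT first-time customer: no → true
  NOT order placed on a weekend: no → true
  NOT placed via mobile app: yes → false
  contains a gift card: no → false
  item count < 35: 39 < 35 is false
  order subtotal ≤ 120.9 USD: 226.85 ≤ 120.9 is false
  loyalty tier ∈ {gold, none}: none is in the set → true
  email verified: no → false
  prior uses of this code ≥ 8: 3 ≥ 8 is false
  account age between 1886 days and 3903 days: 2857 in [1886, 3903] is true
  ship-to country = AU: AU == AU is true
  item count ≤ 40: 39 ≤ 40 is true
Combine:
[1.1.1.1] exactly-one(false, true) = true
[1.1.1.2.2.1] exactly-one(false, false) = false
[1.1.1.2.2] NOT false = true
[1.1.1.2] true AND true = true
[1.1.1] true AND true = true
[1.1] NOT true = false
[1.2.1.1] exactly-one(false, false) = false
[1.2.1.2.2] false → false (antecedent false ⇒ implication holds) = true
[1.2.1.2] true OR true = true
[1.2.1] false AND true = false
[1.2] NOT false = true
[1.3.1.2] true AND false = false
[1.3.1.3.1] false OR true = true
[1.3.1.3] NOT true = false
[1.3.1] true OR false OR false = true
[1.3] NOT true = false
[1] false OR true OR false = true
[root] NOT true = false
Overall: false → rejected

Rejected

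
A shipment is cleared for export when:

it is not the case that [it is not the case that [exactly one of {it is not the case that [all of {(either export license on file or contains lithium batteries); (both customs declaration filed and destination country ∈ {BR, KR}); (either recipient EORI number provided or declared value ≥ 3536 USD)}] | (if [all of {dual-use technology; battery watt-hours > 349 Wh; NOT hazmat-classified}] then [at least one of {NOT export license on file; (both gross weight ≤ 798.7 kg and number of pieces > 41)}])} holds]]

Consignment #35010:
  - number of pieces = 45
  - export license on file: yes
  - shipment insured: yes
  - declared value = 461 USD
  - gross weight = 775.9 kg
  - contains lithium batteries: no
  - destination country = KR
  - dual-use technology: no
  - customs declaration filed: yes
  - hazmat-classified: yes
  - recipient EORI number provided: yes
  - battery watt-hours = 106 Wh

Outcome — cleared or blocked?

Cleared

Atomic conditions:
  export license on file: yes → true
  contains lithium batteries: no → false
  customs declaration filed: yes → true
  destination country ∈ {BR, KR}: KR is in the set → true
  recipient EORI number provided: yes → true
  declared value ≥ 3536 USD: 461 ≥ 3536 is false
  dual-use technology: no → false
  battery watt-hours > 349 Wh: 106 > 349 is false
  NOT hazmat-classified: yes → false
  NOT export license on file: yes → false
  gross weight ≤ 798.7 kg: 775.9 ≤ 798.7 is true
  number of pieces > 41: 45 > 41 is true
Combine:
[1.1.1.1.1] true OR false = true
[1.1.1.1.2] true AND true = true
[1.1.1.1.3] true OR false = true
[1.1.1.1] true AND true AND true = true
[1.1.1] NOT true = false
[1.1.2.1] false AND false AND false = false
[1.1.2.2.2] true AND true = true
[1.1.2.2] false OR true = true
[1.1.2] false → true (antecedent false ⇒ implication holds) = true
[1.1] exactly-one(false, true) = true
[1] NOT true = false
[root] NOT false = true
Overall: true → cleared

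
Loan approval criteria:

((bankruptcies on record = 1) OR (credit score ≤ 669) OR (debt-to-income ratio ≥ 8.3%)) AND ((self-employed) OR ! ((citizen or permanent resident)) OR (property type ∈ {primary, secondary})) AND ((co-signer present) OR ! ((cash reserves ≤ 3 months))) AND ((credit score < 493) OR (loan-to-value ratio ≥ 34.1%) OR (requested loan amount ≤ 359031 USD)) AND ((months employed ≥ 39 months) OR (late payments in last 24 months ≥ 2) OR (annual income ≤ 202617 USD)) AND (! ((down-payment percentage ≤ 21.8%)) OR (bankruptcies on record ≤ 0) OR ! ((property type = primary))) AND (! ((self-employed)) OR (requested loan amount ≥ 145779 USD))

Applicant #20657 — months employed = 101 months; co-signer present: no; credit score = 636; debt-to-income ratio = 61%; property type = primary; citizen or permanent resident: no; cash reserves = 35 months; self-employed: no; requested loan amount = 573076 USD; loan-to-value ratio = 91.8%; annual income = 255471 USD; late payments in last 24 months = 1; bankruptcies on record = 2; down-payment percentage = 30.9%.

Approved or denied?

Atomic conditions:
  bankruptcies on record = 1: 2 == 1 is false
  credit score ≤ 669: 636 ≤ 669 is true
  debt-to-income ratio ≥ 8.3%: 61 ≥ 8.3 is true
  self-employed: no → false
  citizen or permanent resident: no → false
  property type ∈ {primary, secondary}: primary is in the set → true
  co-signer present: no → false
  cash reserves ≤ 3 months: 35 ≤ 3 is false
  credit score < 493: 636 < 493 is false
  loan-to-value ratio ≥ 34.1%: 91.8 ≥ 34.1 is true
  requested loan amount ≤ 359031 USD: 573076 ≤ 359031 is false
  months employed ≥ 39 months: 101 ≥ 39 is true
  late payments in last 24 months ≥ 2: 1 ≥ 2 is false
  annual income ≤ 202617 USD: 255471 ≤ 202617 is false
  down-payment percentage ≤ 21.8%: 30.9 ≤ 21.8 is false
  bankruptcies on record ≤ 0: 2 ≤ 0 is false
  property type = primary: primary == primary is true
  requested loan amount ≥ 145779 USD: 573076 ≥ 145779 is true
Combine:
[1] false OR true OR true = true
[2.2] NOT false = true
[2] false OR true OR true = true
[3.2] NOT false = true
[3] false OR true = true
[4] false OR true OR false = true
[5] true OR false OR false = true
[6.1] NOT false = true
[6.3] NOT true = false
[6] true OR false OR false = true
[7.1] NOT false = true
[7] true OR true = true
[root] true AND true AND true AND true AND true AND true AND true = true
Overall: true → approved

Approved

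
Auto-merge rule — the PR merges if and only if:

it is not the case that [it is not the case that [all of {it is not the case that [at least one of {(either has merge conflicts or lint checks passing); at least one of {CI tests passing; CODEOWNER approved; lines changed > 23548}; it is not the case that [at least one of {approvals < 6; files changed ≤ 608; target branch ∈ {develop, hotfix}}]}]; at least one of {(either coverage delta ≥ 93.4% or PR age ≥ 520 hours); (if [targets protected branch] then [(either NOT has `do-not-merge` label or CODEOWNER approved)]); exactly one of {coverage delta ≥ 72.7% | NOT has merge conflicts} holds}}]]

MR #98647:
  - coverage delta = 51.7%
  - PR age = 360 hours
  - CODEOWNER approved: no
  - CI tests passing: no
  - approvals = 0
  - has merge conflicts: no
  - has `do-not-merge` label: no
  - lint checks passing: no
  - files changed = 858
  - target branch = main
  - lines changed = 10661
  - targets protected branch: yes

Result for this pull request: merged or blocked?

Merged

Atomic conditions:
  has merge conflicts: no → false
  lint checks passing: no → false
  CI tests passing: no → false
  CODEOWNER approved: no → false
  lines changed > 23548: 10661 > 23548 is false
  approvals < 6: 0 < 6 is true
  files changed ≤ 608: 858 ≤ 608 is false
  target branch ∈ {develop, hotfix}: main is not in the set → false
  coverage delta ≥ 93.4%: 51.7 ≥ 93.4 is false
  PR age ≥ 520 hours: 360 ≥ 520 is false
  targets protected branch: yes → true
  NOT has `do-not-merge` label: no → true
  coverage delta ≥ 72.7%: 51.7 ≥ 72.7 is false
  NOT has merge conflicts: no → true
Combine:
[1.1.1.1.1] false OR false = false
[1.1.1.1.2] false OR false OR false = false
[1.1.1.1.3.1] true OR false OR false = true
[1.1.1.1.3] NOT true = false
[1.1.1.1] false OR false OR false = false
[1.1.1] NOT false = true
[1.1.2.1] false OR false = false
[1.1.2.2.2] true OR false = true
[1.1.2.2] true → true = true
[1.1.2.3] exactly-one(false, true) = true
[1.1.2] false OR true OR true = true
[1.1] true AND true = true
[1] NOT true = false
[root] NOT false = true
Overall: true → merged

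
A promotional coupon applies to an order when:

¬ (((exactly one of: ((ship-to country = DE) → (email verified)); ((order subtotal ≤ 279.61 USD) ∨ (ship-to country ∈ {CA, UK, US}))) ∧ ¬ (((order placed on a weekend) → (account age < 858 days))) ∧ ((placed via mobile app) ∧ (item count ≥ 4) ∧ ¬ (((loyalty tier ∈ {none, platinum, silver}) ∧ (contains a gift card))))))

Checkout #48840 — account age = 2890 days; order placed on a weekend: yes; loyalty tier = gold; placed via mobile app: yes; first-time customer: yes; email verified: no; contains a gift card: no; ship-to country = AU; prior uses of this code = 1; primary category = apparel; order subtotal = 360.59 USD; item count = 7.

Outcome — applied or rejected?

Rejected

Atomic conditions:
  ship-to country = DE: AU == DE is false
  email verified: no → false
  order subtotal ≤ 279.61 USD: 360.59 ≤ 279.61 is false
  ship-to country ∈ {CA, UK, US}: AU is not in the set → false
  order placed on a weekend: yes → true
  account age < 858 days: 2890 < 858 is false
  placed via mobile app: yes → true
  item count ≥ 4: 7 ≥ 4 is true
  loyalty tier ∈ {none, platinum, silver}: gold is not in the set → false
  contains a gift card: no → false
Combine:
[1.1.1] false → false (antecedent false ⇒ implication holds) = true
[1.1.2] false OR false = false
[1.1] exactly-one(true, false) = true
[1.2.1] true → false = false
[1.2] NOT false = true
[1.3.3.1] false AND false = false
[1.3.3] NOT false = true
[1.3] true AND true AND true = true
[1] true AND true AND true = true
[root] NOT true = false
Overall: false → rejected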